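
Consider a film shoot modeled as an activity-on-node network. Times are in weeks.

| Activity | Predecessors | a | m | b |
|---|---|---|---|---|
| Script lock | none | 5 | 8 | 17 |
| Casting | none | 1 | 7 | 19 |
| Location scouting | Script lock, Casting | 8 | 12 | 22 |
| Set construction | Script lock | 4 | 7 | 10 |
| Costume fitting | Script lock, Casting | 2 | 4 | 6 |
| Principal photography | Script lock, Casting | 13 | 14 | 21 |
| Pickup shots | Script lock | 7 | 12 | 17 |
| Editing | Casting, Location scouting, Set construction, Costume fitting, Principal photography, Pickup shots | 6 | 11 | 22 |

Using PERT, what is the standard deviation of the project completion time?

te_Script lock = (5 + 4·8 + 17)/6 = 54/6 = 9; σ²_Script lock = ((17−5)/6)² = 4.000
te_Casting = (1 + 4·7 + 19)/6 = 48/6 = 8; σ²_Casting = ((19−1)/6)² = 9.000
te_Location scouting = (8 + 4·12 + 22)/6 = 78/6 = 13; σ²_Location scouting = ((22−8)/6)² = 5.444
te_Set construction = (4 + 4·7 + 10)/6 = 42/6 = 7; σ²_Set construction = ((10−4)/6)² = 1.000
te_Costume fitting = (2 + 4·4 + 6)/6 = 24/6 = 4; σ²_Costume fitting = ((6−2)/6)² = 0.444
te_Principal photography = (13 + 4·14 + 21)/6 = 90/6 = 15; σ²_Principal photography = ((21−13)/6)² = 1.778
te_Pickup shots = (7 + 4·12 + 17)/6 = 72/6 = 12; σ²_Pickup shots = ((17−7)/6)² = 2.778
te_Editing = (6 + 4·11 + 22)/6 = 72/6 = 12; σ²_Editing = ((22−6)/6)² = 7.111

Forward pass:
ES_Script lock = 0; EF_Script lock = 9
ES_Casting = 0; EF_Casting = 8
ES_Location scouting = max(EF_Script lock=9, EF_Casting=8) = 9; EF_Location scouting = 9+13 = 22
ES_Set construction = 9; EF_Set construction = 9+7 = 16
ES_Costume fitting = max(EF_Script lock=9, EF_Casting=8) = 9; EF_Costume fitting = 9+4 = 13
ES_Principal photography = max(EF_Script lock=9, EF_Casting=8) = 9; EF_Principal photography = 9+15 = 24
ES_Pickup shots = 9; EF_Pickup shots = 9+12 = 21
ES_Editing = max(EF_Casting=8, EF_Location scouting=22, EF_Set construction=16, EF_Costume fitting=13, EF_Principal photography=24, EF_Pickup shots=21) = 24; EF_Editing = 24+12 = 36
Expected project duration μ = 36 weeks. Critical path: Script lock → Principal photography → Editing.

Variance along critical path = 4.000 + 1.778 + 7.111 = 12.889
σ = √12.889 = 3.590 weeks

3.59 weeks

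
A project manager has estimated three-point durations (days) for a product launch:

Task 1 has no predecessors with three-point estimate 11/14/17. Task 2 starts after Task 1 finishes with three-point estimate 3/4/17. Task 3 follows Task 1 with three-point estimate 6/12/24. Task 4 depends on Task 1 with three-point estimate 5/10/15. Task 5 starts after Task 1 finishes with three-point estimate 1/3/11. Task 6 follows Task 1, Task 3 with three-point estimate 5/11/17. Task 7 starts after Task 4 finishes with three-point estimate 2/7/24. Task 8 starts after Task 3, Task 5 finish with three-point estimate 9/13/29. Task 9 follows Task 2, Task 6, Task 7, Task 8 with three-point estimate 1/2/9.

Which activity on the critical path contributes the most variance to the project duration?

Task 8

te_Task 1 = (11 + 4·14 + 17)/6 = 84/6 = 14; σ²_Task 1 = ((17−11)/6)² = 1.000
te_Task 2 = (3 + 4·4 + 17)/6 = 36/6 = 6; σ²_Task 2 = ((17−3)/6)² = 5.444
te_Task 3 = (6 + 4·12 + 24)/6 = 78/6 = 13; σ²_Task 3 = ((24−6)/6)² = 9.000
te_Task 4 = (5 + 4·10 + 15)/6 = 60/6 = 10; σ²_Task 4 = ((15−5)/6)² = 2.778
te_Task 5 = (1 + 4·3 + 11)/6 = 24/6 = 4; σ²_Task 5 = ((11−1)/6)² = 2.778
te_Task 6 = (5 + 4·11 + 17)/6 = 66/6 = 11; σ²_Task 6 = ((17−5)/6)² = 4.000
te_Task 7 = (2 + 4·7 + 24)/6 = 54/6 = 9; σ²_Task 7 = ((24−2)/6)² = 13.444
te_Task 8 = (9 + 4·13 + 29)/6 = 90/6 = 15; σ²_Task 8 = ((29−9)/6)² = 11.111
te_Task 9 = (1 + 4·2 + 9)/6 = 18/6 = 3; σ²_Task 9 = ((9−1)/6)² = 1.778

Forward pass:
ES_Task 1 = 0; EF_Task 1 = 14
ES_Task 2 = 14; EF_Task 2 = 14+6 = 20
ES_Task 3 = 14; EF_Task 3 = 14+13 = 27
ES_Task 4 = 14; EF_Task 4 = 14+10 = 24
ES_Task 5 = 14; EF_Task 5 = 14+4 = 18
ES_Task 6 = max(EF_Task 1=14, EF_Task 3=27) = 27; EF_Task 6 = 27+11 = 38
ES_Task 7 = 24; EF_Task 7 = 24+9 = 33
ES_Task 8 = max(EF_Task 3=27, EF_Task 5=18) = 27; EF_Task 8 = 27+15 = 42
ES_Task 9 = max(EF_Task 2=20, EF_Task 6=38, EF_Task 7=33, EF_Task 8=42) = 42; EF_Task 9 = 42+3 = 45
Expected project duration μ = 45 days. Critical path: Task 1 → Task 3 → Task 8 → Task 9.

Variances on critical path: σ²_Task 1=1.000, σ²_Task 3=9.000, σ²_Task 8=11.111, σ²_Task 9=1.778.
Largest is σ²_Task 8 = 11.111.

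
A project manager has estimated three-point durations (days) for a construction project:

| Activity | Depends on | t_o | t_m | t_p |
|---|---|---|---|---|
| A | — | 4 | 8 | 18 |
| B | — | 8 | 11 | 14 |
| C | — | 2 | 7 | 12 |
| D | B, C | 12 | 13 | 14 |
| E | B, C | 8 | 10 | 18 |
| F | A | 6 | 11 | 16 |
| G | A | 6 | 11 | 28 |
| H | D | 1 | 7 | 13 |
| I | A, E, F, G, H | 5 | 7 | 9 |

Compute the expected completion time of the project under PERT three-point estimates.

38 days

te_A = (4 + 4·8 + 18)/6 = 54/6 = 9
te_B = (8 + 4·11 + 14)/6 = 66/6 = 11
te_C = (2 + 4·7 + 12)/6 = 42/6 = 7
te_D = (12 + 4·13 + 14)/6 = 78/6 = 13
te_E = (8 + 4·10 + 18)/6 = 66/6 = 11
te_F = (6 + 4·11 + 16)/6 = 66/6 = 11
te_G = (6 + 4·11 + 28)/6 = 78/6 = 13
te_H = (1 + 4·7 + 13)/6 = 42/6 = 7
te_I = (5 + 4·7 + 9)/6 = 42/6 = 7

Forward pass:
ES_A = 0; EF_A = 9
ES_B = 0; EF_B = 11
ES_C = 0; EF_C = 7
ES_D = max(EF_B=11, EF_C=7) = 11; EF_D = 11+13 = 24
ES_E = max(EF_B=11, EF_C=7) = 11; EF_E = 11+11 = 22
ES_F = 9; EF_F = 9+11 = 20
ES_G = 9; EF_G = 9+13 = 22
ES_H = 24; EF_H = 24+7 = 31
ES_I = max(EF_A=9, EF_E=22, EF_F=20, EF_G=22, EF_H=31) = 31; EF_I = 31+7 = 38
Expected project duration μ = 38 days. Critical path: B → D → H → I.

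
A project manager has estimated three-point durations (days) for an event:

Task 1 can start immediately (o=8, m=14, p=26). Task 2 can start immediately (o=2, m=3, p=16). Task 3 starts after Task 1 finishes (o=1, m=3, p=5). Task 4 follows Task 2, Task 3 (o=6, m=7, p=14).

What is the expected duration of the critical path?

te_Task 1 = (8 + 4·14 + 26)/6 = 90/6 = 15
te_Task 2 = (2 + 4·3 + 16)/6 = 30/6 = 5
te_Task 3 = (1 + 4·3 + 5)/6 = 18/6 = 3
te_Task 4 = (6 + 4·7 + 14)/6 = 48/6 = 8

Forward pass:
ES_Task 1 = 0; EF_Task 1 = 15
ES_Task 2 = 0; EF_Task 2 = 5
ES_Task 3 = 15; EF_Task 3 = 15+3 = 18
ES_Task 4 = max(EF_Task 2=5, EF_Task 3=18) = 18; EF_Task 4 = 18+8 = 26
Expected project duration μ = 26 days. Critical path: Task 1 → Task 3 → Task 4.

26 days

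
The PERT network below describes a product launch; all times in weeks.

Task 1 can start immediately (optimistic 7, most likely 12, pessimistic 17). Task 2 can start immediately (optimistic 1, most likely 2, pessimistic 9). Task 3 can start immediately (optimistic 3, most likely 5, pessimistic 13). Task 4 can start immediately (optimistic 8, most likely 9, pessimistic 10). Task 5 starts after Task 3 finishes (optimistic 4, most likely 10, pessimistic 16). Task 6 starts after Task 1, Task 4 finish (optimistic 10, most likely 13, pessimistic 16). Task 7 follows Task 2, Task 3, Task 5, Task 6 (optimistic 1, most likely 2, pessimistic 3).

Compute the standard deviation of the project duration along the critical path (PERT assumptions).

te_Task 1 = (7 + 4·12 + 17)/6 = 72/6 = 12; σ²_Task 1 = ((17−7)/6)² = 2.778
te_Task 2 = (1 + 4·2 + 9)/6 = 18/6 = 3; σ²_Task 2 = ((9−1)/6)² = 1.778
te_Task 3 = (3 + 4·5 + 13)/6 = 36/6 = 6; σ²_Task 3 = ((13−3)/6)² = 2.778
te_Task 4 = (8 + 4·9 + 10)/6 = 54/6 = 9; σ²_Task 4 = ((10−8)/6)² = 0.111
te_Task 5 = (4 + 4·10 + 16)/6 = 60/6 = 10; σ²_Task 5 = ((16−4)/6)² = 4.000
te_Task 6 = (10 + 4·13 + 16)/6 = 78/6 = 13; σ²_Task 6 = ((16−10)/6)² = 1.000
te_Task 7 = (1 + 4·2 + 3)/6 = 12/6 = 2; σ²_Task 7 = ((3−1)/6)² = 0.111

Forward pass:
ES_Task 1 = 0; EF_Task 1 = 12
ES_Task 2 = 0; EF_Task 2 = 3
ES_Task 3 = 0; EF_Task 3 = 6
ES_Task 4 = 0; EF_Task 4 = 9
ES_Task 5 = 6; EF_Task 5 = 6+10 = 16
ES_Task 6 = max(EF_Task 1=12, EF_Task 4=9) = 12; EF_Task 6 = 12+13 = 25
ES_Task 7 = max(EF_Task 2=3, EF_Task 3=6, EF_Task 5=16, EF_Task 6=25) = 25; EF_Task 7 = 25+2 = 27
Expected project duration μ = 27 weeks. Critical path: Task 1 → Task 6 → Task 7.

Variance along critical path = 2.778 + 1.000 + 0.111 = 3.889
σ = √3.889 = 1.972 weeks

1.97 weeks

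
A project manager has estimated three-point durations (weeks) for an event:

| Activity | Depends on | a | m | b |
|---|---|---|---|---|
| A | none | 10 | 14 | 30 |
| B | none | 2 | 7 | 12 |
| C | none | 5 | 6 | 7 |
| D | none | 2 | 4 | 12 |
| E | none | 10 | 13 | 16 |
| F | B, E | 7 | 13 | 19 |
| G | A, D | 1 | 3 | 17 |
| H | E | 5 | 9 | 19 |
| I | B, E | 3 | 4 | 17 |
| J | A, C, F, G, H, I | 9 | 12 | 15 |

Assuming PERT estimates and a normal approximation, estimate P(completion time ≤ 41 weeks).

0.890

te_A = (10 + 4·14 + 30)/6 = 96/6 = 16; σ²_A = ((30−10)/6)² = 11.111
te_B = (2 + 4·7 + 12)/6 = 42/6 = 7; σ²_B = ((12−2)/6)² = 2.778
te_C = (5 + 4·6 + 7)/6 = 36/6 = 6; σ²_C = ((7−5)/6)² = 0.111
te_D = (2 + 4·4 + 12)/6 = 30/6 = 5; σ²_D = ((12−2)/6)² = 2.778
te_E = (10 + 4·13 + 16)/6 = 78/6 = 13; σ²_E = ((16−10)/6)² = 1.000
te_F = (7 + 4·13 + 19)/6 = 78/6 = 13; σ²_F = ((19−7)/6)² = 4.000
te_G = (1 + 4·3 + 17)/6 = 30/6 = 5; σ²_G = ((17−1)/6)² = 7.111
te_H = (5 + 4·9 + 19)/6 = 60/6 = 10; σ²_H = ((19−5)/6)² = 5.444
te_I = (3 + 4·4 + 17)/6 = 36/6 = 6; σ²_I = ((17−3)/6)² = 5.444
te_J = (9 + 4·12 + 15)/6 = 72/6 = 12; σ²_J = ((15−9)/6)² = 1.000

Forward pass:
ES_A = 0; EF_A = 16
ES_B = 0; EF_B = 7
ES_C = 0; EF_C = 6
ES_D = 0; EF_D = 5
ES_E = 0; EF_E = 13
ES_F = max(EF_B=7, EF_E=13) = 13; EF_F = 13+13 = 26
ES_G = max(EF_A=16, EF_D=5) = 16; EF_G = 16+5 = 21
ES_H = 13; EF_H = 13+10 = 23
ES_I = max(EF_B=7, EF_E=13) = 13; EF_I = 13+6 = 19
ES_J = max(EF_A=16, EF_C=6, EF_F=26, EF_G=21, EF_H=23, EF_I=19) = 26; EF_J = 26+12 = 38
Expected project duration μ = 38 weeks. Critical path: E → F → J.

Variance along critical path = 1.000 + 4.000 + 1.000 = 6.000; σ = √6.000 = 2.449 weeks.
Z = (41 − 38) / 2.449 = 1.225
P(T ≤ 41) = Φ(1.225) ≈ 0.890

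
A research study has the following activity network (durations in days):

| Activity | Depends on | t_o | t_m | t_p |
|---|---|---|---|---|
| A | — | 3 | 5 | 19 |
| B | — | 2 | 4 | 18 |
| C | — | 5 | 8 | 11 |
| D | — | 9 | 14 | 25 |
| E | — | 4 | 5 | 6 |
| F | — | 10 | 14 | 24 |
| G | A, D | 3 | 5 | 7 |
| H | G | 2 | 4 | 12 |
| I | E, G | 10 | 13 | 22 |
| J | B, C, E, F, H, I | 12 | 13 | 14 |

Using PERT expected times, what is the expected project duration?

47 days

te_A = (3 + 4·5 + 19)/6 = 42/6 = 7
te_B = (2 + 4·4 + 18)/6 = 36/6 = 6
te_C = (5 + 4·8 + 11)/6 = 48/6 = 8
te_D = (9 + 4·14 + 25)/6 = 90/6 = 15
te_E = (4 + 4·5 + 6)/6 = 30/6 = 5
te_F = (10 + 4·14 + 24)/6 = 90/6 = 15
te_G = (3 + 4·5 + 7)/6 = 30/6 = 5
te_H = (2 + 4·4 + 12)/6 = 30/6 = 5
te_I = (10 + 4·13 + 22)/6 = 84/6 = 14
te_J = (12 + 4·13 + 14)/6 = 78/6 = 13

Forward pass:
ES_A = 0; EF_A = 7
ES_B = 0; EF_B = 6
ES_C = 0; EF_C = 8
ES_D = 0; EF_D = 15
ES_E = 0; EF_E = 5
ES_F = 0; EF_F = 15
ES_G = max(EF_A=7, EF_D=15) = 15; EF_G = 15+5 = 20
ES_H = 20; EF_H = 20+5 = 25
ES_I = max(EF_E=5, EF_G=20) = 20; EF_I = 20+14 = 34
ES_J = max(EF_B=6, EF_C=8, EF_E=5, EF_F=15, EF_H=25, EF_I=34) = 34; EF_J = 34+13 = 47
Expected project duration μ = 47 days. Critical path: D → G → I → J.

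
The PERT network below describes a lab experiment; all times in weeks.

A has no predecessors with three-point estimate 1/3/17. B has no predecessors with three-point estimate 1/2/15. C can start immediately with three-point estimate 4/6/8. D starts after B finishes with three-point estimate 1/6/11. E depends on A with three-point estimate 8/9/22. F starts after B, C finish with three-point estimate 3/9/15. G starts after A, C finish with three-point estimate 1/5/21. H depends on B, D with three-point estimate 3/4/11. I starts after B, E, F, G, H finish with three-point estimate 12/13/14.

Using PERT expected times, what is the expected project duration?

29 weeks

te_A = (1 + 4·3 + 17)/6 = 30/6 = 5
te_B = (1 + 4·2 + 15)/6 = 24/6 = 4
te_C = (4 + 4·6 + 8)/6 = 36/6 = 6
te_D = (1 + 4·6 + 11)/6 = 36/6 = 6
te_E = (8 + 4·9 + 22)/6 = 66/6 = 11
te_F = (3 + 4·9 + 15)/6 = 54/6 = 9
te_G = (1 + 4·5 + 21)/6 = 42/6 = 7
te_H = (3 + 4·4 + 11)/6 = 30/6 = 5
te_I = (12 + 4·13 + 14)/6 = 78/6 = 13

Forward pass:
ES_A = 0; EF_A = 5
ES_B = 0; EF_B = 4
ES_C = 0; EF_C = 6
ES_D = 4; EF_D = 4+6 = 10
ES_E = 5; EF_E = 5+11 = 16
ES_F = max(EF_B=4, EF_C=6) = 6; EF_F = 6+9 = 15
ES_G = max(EF_A=5, EF_C=6) = 6; EF_G = 6+7 = 13
ES_H = max(EF_B=4, EF_D=10) = 10; EF_H = 10+5 = 15
ES_I = max(EF_B=4, EF_E=16, EF_F=15, EF_G=13, EF_H=15) = 16; EF_I = 16+13 = 29
Expected project duration μ = 29 weeks. Critical path: A → E → I.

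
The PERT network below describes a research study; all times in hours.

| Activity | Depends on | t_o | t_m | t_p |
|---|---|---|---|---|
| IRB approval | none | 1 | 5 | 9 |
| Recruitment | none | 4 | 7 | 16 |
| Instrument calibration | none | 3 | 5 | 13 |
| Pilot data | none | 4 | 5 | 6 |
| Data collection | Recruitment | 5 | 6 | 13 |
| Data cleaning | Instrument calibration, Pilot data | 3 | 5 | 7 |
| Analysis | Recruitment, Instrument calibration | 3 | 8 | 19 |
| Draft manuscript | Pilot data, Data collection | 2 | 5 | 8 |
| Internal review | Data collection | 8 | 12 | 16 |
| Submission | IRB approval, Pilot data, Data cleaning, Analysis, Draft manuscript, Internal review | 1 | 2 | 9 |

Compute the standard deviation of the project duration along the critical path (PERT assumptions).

te_IRB approval = (1 + 4·5 + 9)/6 = 30/6 = 5; σ²_IRB approval = ((9−1)/6)² = 1.778
te_Recruitment = (4 + 4·7 + 16)/6 = 48/6 = 8; σ²_Recruitment = ((16−4)/6)² = 4.000
te_Instrument calibration = (3 + 4·5 + 13)/6 = 36/6 = 6; σ²_Instrument calibration = ((13−3)/6)² = 2.778
te_Pilot data = (4 + 4·5 + 6)/6 = 30/6 = 5; σ²_Pilot data = ((6−4)/6)² = 0.111
te_Data collection = (5 + 4·6 + 13)/6 = 42/6 = 7; σ²_Data collection = ((13−5)/6)² = 1.778
te_Data cleaning = (3 + 4·5 + 7)/6 = 30/6 = 5; σ²_Data cleaning = ((7−3)/6)² = 0.444
te_Analysis = (3 + 4·8 + 19)/6 = 54/6 = 9; σ²_Analysis = ((19−3)/6)² = 7.111
te_Draft manuscript = (2 + 4·5 + 8)/6 = 30/6 = 5; σ²_Draft manuscript = ((8−2)/6)² = 1.000
te_Internal review = (8 + 4·12 + 16)/6 = 72/6 = 12; σ²_Internal review = ((16−8)/6)² = 1.778
te_Submission = (1 + 4·2 + 9)/6 = 18/6 = 3; σ²_Submission = ((9−1)/6)² = 1.778

Forward pass:
ES_IRB approval = 0; EF_IRB approval = 5
ES_Recruitment = 0; EF_Recruitment = 8
ES_Instrument calibration = 0; EF_Instrument calibration = 6
ES_Pilot data = 0; EF_Pilot data = 5
ES_Data collection = 8; EF_Data collection = 8+7 = 15
ES_Data cleaning = max(EF_Instrument calibration=6, EF_Pilot data=5) = 6; EF_Data cleaning = 6+5 = 11
ES_Analysis = max(EF_Recruitment=8, EF_Instrument calibration=6) = 8; EF_Analysis = 8+9 = 17
ES_Draft manuscript = max(EF_Pilot data=5, EF_Data collection=15) = 15; EF_Draft manuscript = 15+5 = 20
ES_Internal review = 15; EF_Internal review = 15+12 = 27
ES_Submission = max(EF_IRB approval=5, EF_Pilot data=5, EF_Data cleaning=11, EF_Analysis=17, EF_Draft manuscript=20, EF_Internal review=27) = 27; EF_Submission = 27+3 = 30
Expected project duration μ = 30 hours. Critical path: Recruitment → Data collection → Internal review → Submission.

Variance along critical path = 4.000 + 1.778 + 1.778 + 1.778 = 9.333
σ = √9.333 = 3.055 hours

3.06 hours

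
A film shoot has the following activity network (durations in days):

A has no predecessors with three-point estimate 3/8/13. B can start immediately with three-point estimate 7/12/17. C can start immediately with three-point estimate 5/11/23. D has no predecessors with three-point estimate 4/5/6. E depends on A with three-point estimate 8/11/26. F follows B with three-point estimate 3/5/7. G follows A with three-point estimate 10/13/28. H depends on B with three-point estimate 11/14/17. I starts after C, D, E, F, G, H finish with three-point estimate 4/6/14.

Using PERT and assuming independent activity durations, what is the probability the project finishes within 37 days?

te_A = (3 + 4·8 + 13)/6 = 48/6 = 8; σ²_A = ((13−3)/6)² = 2.778
te_B = (7 + 4·12 + 17)/6 = 72/6 = 12; σ²_B = ((17−7)/6)² = 2.778
te_C = (5 + 4·11 + 23)/6 = 72/6 = 12; σ²_C = ((23−5)/6)² = 9.000
te_D = (4 + 4·5 + 6)/6 = 30/6 = 5; σ²_D = ((6−4)/6)² = 0.111
te_E = (8 + 4·11 + 26)/6 = 78/6 = 13; σ²_E = ((26−8)/6)² = 9.000
te_F = (3 + 4·5 + 7)/6 = 30/6 = 5; σ²_F = ((7−3)/6)² = 0.444
te_G = (10 + 4·13 + 28)/6 = 90/6 = 15; σ²_G = ((28−10)/6)² = 9.000
te_H = (11 + 4·14 + 17)/6 = 84/6 = 14; σ²_H = ((17−11)/6)² = 1.000
te_I = (4 + 4·6 + 14)/6 = 42/6 = 7; σ²_I = ((14−4)/6)² = 2.778

Forward pass:
ES_A = 0; EF_A = 8
ES_B = 0; EF_B = 12
ES_C = 0; EF_C = 12
ES_D = 0; EF_D = 5
ES_E = 8; EF_E = 8+13 = 21
ES_F = 12; EF_F = 12+5 = 17
ES_G = 8; EF_G = 8+15 = 23
ES_H = 12; EF_H = 12+14 = 26
ES_I = max(EF_C=12, EF_D=5, EF_E=21, EF_F=17, EF_G=23, EF_H=26) = 26; EF_I = 26+7 = 33
Expected project duration μ = 33 days. Critical path: B → H → I.

Variance along critical path = 2.778 + 1.000 + 2.778 = 6.556; σ = √6.556 = 2.560 days.
Z = (37 − 33) / 2.560 = 1.562
P(T ≤ 37) = Φ(1.562) ≈ 0.941

0.941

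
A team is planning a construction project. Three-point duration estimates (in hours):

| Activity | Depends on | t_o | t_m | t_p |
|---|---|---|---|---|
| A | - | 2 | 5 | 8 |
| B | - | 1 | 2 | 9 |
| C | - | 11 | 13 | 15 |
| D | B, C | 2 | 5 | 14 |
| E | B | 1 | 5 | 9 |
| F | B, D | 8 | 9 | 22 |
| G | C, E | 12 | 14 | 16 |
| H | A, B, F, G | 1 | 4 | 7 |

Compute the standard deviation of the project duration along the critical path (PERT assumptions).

3.30 hours

te_A = (2 + 4·5 + 8)/6 = 30/6 = 5; σ²_A = ((8−2)/6)² = 1.000
te_B = (1 + 4·2 + 9)/6 = 18/6 = 3; σ²_B = ((9−1)/6)² = 1.778
te_C = (11 + 4·13 + 15)/6 = 78/6 = 13; σ²_C = ((15−11)/6)² = 0.444
te_D = (2 + 4·5 + 14)/6 = 36/6 = 6; σ²_D = ((14−2)/6)² = 4.000
te_E = (1 + 4·5 + 9)/6 = 30/6 = 5; σ²_E = ((9−1)/6)² = 1.778
te_F = (8 + 4·9 + 22)/6 = 66/6 = 11; σ²_F = ((22−8)/6)² = 5.444
te_G = (12 + 4·14 + 16)/6 = 84/6 = 14; σ²_G = ((16−12)/6)² = 0.444
te_H = (1 + 4·4 + 7)/6 = 24/6 = 4; σ²_H = ((7−1)/6)² = 1.000

Forward pass:
ES_A = 0; EF_A = 5
ES_B = 0; EF_B = 3
ES_C = 0; EF_C = 13
ES_D = max(EF_B=3, EF_C=13) = 13; EF_D = 13+6 = 19
ES_E = 3; EF_E = 3+5 = 8
ES_F = max(EF_B=3, EF_D=19) = 19; EF_F = 19+11 = 30
ES_G = max(EF_C=13, EF_E=8) = 13; EF_G = 13+14 = 27
ES_H = max(EF_A=5, EF_B=3, EF_F=30, EF_G=27) = 30; EF_H = 30+4 = 34
Expected project duration μ = 34 hours. Critical path: C → D → F → H.

Variance along critical path = 0.444 + 4.000 + 5.444 + 1.000 = 10.889
σ = √10.889 = 3.300 hours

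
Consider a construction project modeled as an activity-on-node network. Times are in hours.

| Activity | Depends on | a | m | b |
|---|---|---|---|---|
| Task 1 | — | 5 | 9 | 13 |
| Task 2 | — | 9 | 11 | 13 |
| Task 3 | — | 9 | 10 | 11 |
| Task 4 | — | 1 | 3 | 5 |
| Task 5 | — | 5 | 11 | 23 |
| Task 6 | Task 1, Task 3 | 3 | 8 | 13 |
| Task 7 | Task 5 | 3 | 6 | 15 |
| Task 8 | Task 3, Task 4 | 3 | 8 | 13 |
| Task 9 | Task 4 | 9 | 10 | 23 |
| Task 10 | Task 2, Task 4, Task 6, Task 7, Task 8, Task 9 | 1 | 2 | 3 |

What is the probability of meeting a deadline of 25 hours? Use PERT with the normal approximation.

te_Task 1 = (5 + 4·9 + 13)/6 = 54/6 = 9; σ²_Task 1 = ((13−5)/6)² = 1.778
te_Task 2 = (9 + 4·11 + 13)/6 = 66/6 = 11; σ²_Task 2 = ((13−9)/6)² = 0.444
te_Task 3 = (9 + 4·10 + 11)/6 = 60/6 = 10; σ²_Task 3 = ((11−9)/6)² = 0.111
te_Task 4 = (1 + 4·3 + 5)/6 = 18/6 = 3; σ²_Task 4 = ((5−1)/6)² = 0.444
te_Task 5 = (5 + 4·11 + 23)/6 = 72/6 = 12; σ²_Task 5 = ((23−5)/6)² = 9.000
te_Task 6 = (3 + 4·8 + 13)/6 = 48/6 = 8; σ²_Task 6 = ((13−3)/6)² = 2.778
te_Task 7 = (3 + 4·6 + 15)/6 = 42/6 = 7; σ²_Task 7 = ((15−3)/6)² = 4.000
te_Task 8 = (3 + 4·8 + 13)/6 = 48/6 = 8; σ²_Task 8 = ((13−3)/6)² = 2.778
te_Task 9 = (9 + 4·10 + 23)/6 = 72/6 = 12; σ²_Task 9 = ((23−9)/6)² = 5.444
te_Task 10 = (1 + 4·2 + 3)/6 = 12/6 = 2; σ²_Task 10 = ((3−1)/6)² = 0.111

Forward pass:
ES_Task 1 = 0; EF_Task 1 = 9
ES_Task 2 = 0; EF_Task 2 = 11
ES_Task 3 = 0; EF_Task 3 = 10
ES_Task 4 = 0; EF_Task 4 = 3
ES_Task 5 = 0; EF_Task 5 = 12
ES_Task 6 = max(EF_Task 1=9, EF_Task 3=10) = 10; EF_Task 6 = 10+8 = 18
ES_Task 7 = 12; EF_Task 7 = 12+7 = 19
ES_Task 8 = max(EF_Task 3=10, EF_Task 4=3) = 10; EF_Task 8 = 10+8 = 18
ES_Task 9 = 3; EF_Task 9 = 3+12 = 15
ES_Task 10 = max(EF_Task 2=11, EF_Task 4=3, EF_Task 6=18, EF_Task 7=19, EF_Task 8=18, EF_Task 9=15) = 19; EF_Task 10 = 19+2 = 21
Expected project duration μ = 21 hours. Critical path: Task 5 → Task 7 → Task 10.

Variance along critical path = 9.000 + 4.000 + 0.111 = 13.111; σ = √13.111 = 3.621 hours.
Z = (25 − 21) / 3.621 = 1.105
P(T ≤ 25) = Φ(1.105) ≈ 0.865

0.865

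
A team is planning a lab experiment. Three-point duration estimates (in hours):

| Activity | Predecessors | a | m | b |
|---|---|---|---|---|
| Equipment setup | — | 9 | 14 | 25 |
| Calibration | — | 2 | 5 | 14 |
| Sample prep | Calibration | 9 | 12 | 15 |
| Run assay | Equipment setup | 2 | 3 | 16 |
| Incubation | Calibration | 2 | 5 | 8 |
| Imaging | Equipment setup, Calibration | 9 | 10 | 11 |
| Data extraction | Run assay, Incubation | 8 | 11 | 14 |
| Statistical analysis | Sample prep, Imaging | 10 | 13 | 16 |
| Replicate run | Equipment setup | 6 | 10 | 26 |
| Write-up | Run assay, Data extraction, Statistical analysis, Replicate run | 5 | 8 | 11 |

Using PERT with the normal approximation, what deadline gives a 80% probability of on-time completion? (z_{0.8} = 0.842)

48.6 hours

te_Equipment setup = (9 + 4·14 + 25)/6 = 90/6 = 15; σ²_Equipment setup = ((25−9)/6)² = 7.111
te_Calibration = (2 + 4·5 + 14)/6 = 36/6 = 6; σ²_Calibration = ((14−2)/6)² = 4.000
te_Sample prep = (9 + 4·12 + 15)/6 = 72/6 = 12; σ²_Sample prep = ((15−9)/6)² = 1.000
te_Run assay = (2 + 4·3 + 16)/6 = 30/6 = 5; σ²_Run assay = ((16−2)/6)² = 5.444
te_Incubation = (2 + 4·5 + 8)/6 = 30/6 = 5; σ²_Incubation = ((8−2)/6)² = 1.000
te_Imaging = (9 + 4·10 + 11)/6 = 60/6 = 10; σ²_Imaging = ((11−9)/6)² = 0.111
te_Data extraction = (8 + 4·11 + 14)/6 = 66/6 = 11; σ²_Data extraction = ((14−8)/6)² = 1.000
te_Statistical analysis = (10 + 4·13 + 16)/6 = 78/6 = 13; σ²_Statistical analysis = ((16−10)/6)² = 1.000
te_Replicate run = (6 + 4·10 + 26)/6 = 72/6 = 12; σ²_Replicate run = ((26−6)/6)² = 11.111
te_Write-up = (5 + 4·8 + 11)/6 = 48/6 = 8; σ²_Write-up = ((11−5)/6)² = 1.000

Forward pass:
ES_Equipment setup = 0; EF_Equipment setup = 15
ES_Calibration = 0; EF_Calibration = 6
ES_Sample prep = 6; EF_Sample prep = 6+12 = 18
ES_Run assay = 15; EF_Run assay = 15+5 = 20
ES_Incubation = 6; EF_Incubation = 6+5 = 11
ES_Imaging = max(EF_Equipment setup=15, EF_Calibration=6) = 15; EF_Imaging = 15+10 = 25
ES_Data extraction = max(EF_Run assay=20, EF_Incubation=11) = 20; EF_Data extraction = 20+11 = 31
ES_Statistical analysis = max(EF_Sample prep=18, EF_Imaging=25) = 25; EF_Statistical analysis = 25+13 = 38
ES_Replicate run = 15; EF_Replicate run = 15+12 = 27
ES_Write-up = max(EF_Run assay=20, EF_Data extraction=31, EF_Statistical analysis=38, EF_Replicate run=27) = 38; EF_Write-up = 38+8 = 46
Expected project duration μ = 46 hours. Critical path: Equipment setup → Imaging → Statistical analysis → Write-up.

Variance along critical path = 7.111 + 0.111 + 1.000 + 1.000 = 9.222; σ = 3.037 hours.
D = μ + z·σ = 46 + 0.842·3.037 = 48.6 hours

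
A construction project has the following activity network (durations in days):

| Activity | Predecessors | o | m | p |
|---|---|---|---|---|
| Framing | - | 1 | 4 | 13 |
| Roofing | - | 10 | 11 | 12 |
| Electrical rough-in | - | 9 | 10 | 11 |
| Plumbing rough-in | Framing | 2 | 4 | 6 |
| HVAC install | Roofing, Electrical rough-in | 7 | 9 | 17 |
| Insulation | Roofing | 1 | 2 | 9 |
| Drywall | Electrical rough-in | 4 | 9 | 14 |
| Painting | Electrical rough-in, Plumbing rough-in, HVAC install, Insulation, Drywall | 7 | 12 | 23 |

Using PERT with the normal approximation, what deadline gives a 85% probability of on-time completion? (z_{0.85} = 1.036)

37.3 days

te_Framing = (1 + 4·4 + 13)/6 = 30/6 = 5; σ²_Framing = ((13−1)/6)² = 4.000
te_Roofing = (10 + 4·11 + 12)/6 = 66/6 = 11; σ²_Roofing = ((12−10)/6)² = 0.111
te_Electrical rough-in = (9 + 4·10 + 11)/6 = 60/6 = 10; σ²_Electrical rough-in = ((11−9)/6)² = 0.111
te_Plumbing rough-in = (2 + 4·4 + 6)/6 = 24/6 = 4; σ²_Plumbing rough-in = ((6−2)/6)² = 0.444
te_HVAC install = (7 + 4·9 + 17)/6 = 60/6 = 10; σ²_HVAC install = ((17−7)/6)² = 2.778
te_Insulation = (1 + 4·2 + 9)/6 = 18/6 = 3; σ²_Insulation = ((9−1)/6)² = 1.778
te_Drywall = (4 + 4·9 + 14)/6 = 54/6 = 9; σ²_Drywall = ((14−4)/6)² = 2.778
te_Painting = (7 + 4·12 + 23)/6 = 78/6 = 13; σ²_Painting = ((23−7)/6)² = 7.111

Forward pass:
ES_Framing = 0; EF_Framing = 5
ES_Roofing = 0; EF_Roofing = 11
ES_Electrical rough-in = 0; EF_Electrical rough-in = 10
ES_Plumbing rough-in = 5; EF_Plumbing rough-in = 5+4 = 9
ES_HVAC install = max(EF_Roofing=11, EF_Electrical rough-in=10) = 11; EF_HVAC install = 11+10 = 21
ES_Insulation = 11; EF_Insulation = 11+3 = 14
ES_Drywall = 10; EF_Drywall = 10+9 = 19
ES_Painting = max(EF_Electrical rough-in=10, EF_Plumbing rough-in=9, EF_HVAC install=21, EF_Insulation=14, EF_Drywall=19) = 21; EF_Painting = 21+13 = 34
Expected project duration μ = 34 days. Critical path: Roofing → HVAC install → Painting.

Variance along critical path = 0.111 + 2.778 + 7.111 = 10.000; σ = 3.162 days.
D = μ + z·σ = 34 + 1.036·3.162 = 37.3 days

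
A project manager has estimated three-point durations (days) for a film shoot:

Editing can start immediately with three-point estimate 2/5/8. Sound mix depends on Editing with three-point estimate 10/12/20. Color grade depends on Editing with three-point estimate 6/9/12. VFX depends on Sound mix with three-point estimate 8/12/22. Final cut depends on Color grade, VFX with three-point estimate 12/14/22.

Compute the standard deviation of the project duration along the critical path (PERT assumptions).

te_Editing = (2 + 4·5 + 8)/6 = 30/6 = 5; σ²_Editing = ((8−2)/6)² = 1.000
te_Sound mix = (10 + 4·12 + 20)/6 = 78/6 = 13; σ²_Sound mix = ((20−10)/6)² = 2.778
te_Color grade = (6 + 4·9 + 12)/6 = 54/6 = 9; σ²_Color grade = ((12−6)/6)² = 1.000
te_VFX = (8 + 4·12 + 22)/6 = 78/6 = 13; σ²_VFX = ((22−8)/6)² = 5.444
te_Final cut = (12 + 4·14 + 22)/6 = 90/6 = 15; σ²_Final cut = ((22−12)/6)² = 2.778

Forward pass:
ES_Editing = 0; EF_Editing = 5
ES_Sound mix = 5; EF_Sound mix = 5+13 = 18
ES_Color grade = 5; EF_Color grade = 5+9 = 14
ES_VFX = 18; EF_VFX = 18+13 = 31
ES_Final cut = max(EF_Color grade=14, EF_VFX=31) = 31; EF_Final cut = 31+15 = 46
Expected project duration μ = 46 days. Critical path: Editing → Sound mix → VFX → Final cut.

Variance along critical path = 1.000 + 2.778 + 5.444 + 2.778 = 12.000
σ = √12.000 = 3.464 days

3.46 days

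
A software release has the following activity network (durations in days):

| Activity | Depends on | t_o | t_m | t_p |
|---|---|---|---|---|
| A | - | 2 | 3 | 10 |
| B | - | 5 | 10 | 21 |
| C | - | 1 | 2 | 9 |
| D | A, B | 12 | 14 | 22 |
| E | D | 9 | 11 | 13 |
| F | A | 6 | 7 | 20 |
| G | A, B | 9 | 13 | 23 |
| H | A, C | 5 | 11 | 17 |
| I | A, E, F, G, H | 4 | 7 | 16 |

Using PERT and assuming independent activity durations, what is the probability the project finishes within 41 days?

0.145

te_A = (2 + 4·3 + 10)/6 = 24/6 = 4; σ²_A = ((10−2)/6)² = 1.778
te_B = (5 + 4·10 + 21)/6 = 66/6 = 11; σ²_B = ((21−5)/6)² = 7.111
te_C = (1 + 4·2 + 9)/6 = 18/6 = 3; σ²_C = ((9−1)/6)² = 1.778
te_D = (12 + 4·14 + 22)/6 = 90/6 = 15; σ²_D = ((22−12)/6)² = 2.778
te_E = (9 + 4·11 + 13)/6 = 66/6 = 11; σ²_E = ((13−9)/6)² = 0.444
te_F = (6 + 4·7 + 20)/6 = 54/6 = 9; σ²_F = ((20−6)/6)² = 5.444
te_G = (9 + 4·13 + 23)/6 = 84/6 = 14; σ²_G = ((23−9)/6)² = 5.444
te_H = (5 + 4·11 + 17)/6 = 66/6 = 11; σ²_H = ((17−5)/6)² = 4.000
te_I = (4 + 4·7 + 16)/6 = 48/6 = 8; σ²_I = ((16−4)/6)² = 4.000

Forward pass:
ES_A = 0; EF_A = 4
ES_B = 0; EF_B = 11
ES_C = 0; EF_C = 3
ES_D = max(EF_A=4, EF_B=11) = 11; EF_D = 11+15 = 26
ES_E = 26; EF_E = 26+11 = 37
ES_F = 4; EF_F = 4+9 = 13
ES_G = max(EF_A=4, EF_B=11) = 11; EF_G = 11+14 = 25
ES_H = max(EF_A=4, EF_C=3) = 4; EF_H = 4+11 = 15
ES_I = max(EF_A=4, EF_E=37, EF_F=13, EF_G=25, EF_H=15) = 37; EF_I = 37+8 = 45
Expected project duration μ = 45 days. Critical path: B → D → E → I.

Variance along critical path = 7.111 + 2.778 + 0.444 + 4.000 = 14.333; σ = √14.333 = 3.786 days.
Z = (41 − 45) / 3.786 = -1.057
P(T ≤ 41) = Φ(-1.057) ≈ 0.145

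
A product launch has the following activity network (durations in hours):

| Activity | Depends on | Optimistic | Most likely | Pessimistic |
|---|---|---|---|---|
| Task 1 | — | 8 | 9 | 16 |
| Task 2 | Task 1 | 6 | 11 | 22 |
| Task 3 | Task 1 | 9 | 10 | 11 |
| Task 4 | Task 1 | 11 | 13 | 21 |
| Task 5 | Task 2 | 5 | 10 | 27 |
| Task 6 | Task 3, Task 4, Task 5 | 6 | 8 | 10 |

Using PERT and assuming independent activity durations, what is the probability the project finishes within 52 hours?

0.982

te_Task 1 = (8 + 4·9 + 16)/6 = 60/6 = 10; σ²_Task 1 = ((16−8)/6)² = 1.778
te_Task 2 = (6 + 4·11 + 22)/6 = 72/6 = 12; σ²_Task 2 = ((22−6)/6)² = 7.111
te_Task 3 = (9 + 4·10 + 11)/6 = 60/6 = 10; σ²_Task 3 = ((11−9)/6)² = 0.111
te_Task 4 = (11 + 4·13 + 21)/6 = 84/6 = 14; σ²_Task 4 = ((21−11)/6)² = 2.778
te_Task 5 = (5 + 4·10 + 27)/6 = 72/6 = 12; σ²_Task 5 = ((27−5)/6)² = 13.444
te_Task 6 = (6 + 4·8 + 10)/6 = 48/6 = 8; σ²_Task 6 = ((10−6)/6)² = 0.444

Forward pass:
ES_Task 1 = 0; EF_Task 1 = 10
ES_Task 2 = 10; EF_Task 2 = 10+12 = 22
ES_Task 3 = 10; EF_Task 3 = 10+10 = 20
ES_Task 4 = 10; EF_Task 4 = 10+14 = 24
ES_Task 5 = 22; EF_Task 5 = 22+12 = 34
ES_Task 6 = max(EF_Task 3=20, EF_Task 4=24, EF_Task 5=34) = 34; EF_Task 6 = 34+8 = 42
Expected project duration μ = 42 hours. Critical path: Task 1 → Task 2 → Task 5 → Task 6.

Variance along critical path = 1.778 + 7.111 + 13.444 + 0.444 = 22.778; σ = √22.778 = 4.773 hours.
Z = (52 − 42) / 4.773 = 2.095
P(T ≤ 52) = Φ(2.095) ≈ 0.982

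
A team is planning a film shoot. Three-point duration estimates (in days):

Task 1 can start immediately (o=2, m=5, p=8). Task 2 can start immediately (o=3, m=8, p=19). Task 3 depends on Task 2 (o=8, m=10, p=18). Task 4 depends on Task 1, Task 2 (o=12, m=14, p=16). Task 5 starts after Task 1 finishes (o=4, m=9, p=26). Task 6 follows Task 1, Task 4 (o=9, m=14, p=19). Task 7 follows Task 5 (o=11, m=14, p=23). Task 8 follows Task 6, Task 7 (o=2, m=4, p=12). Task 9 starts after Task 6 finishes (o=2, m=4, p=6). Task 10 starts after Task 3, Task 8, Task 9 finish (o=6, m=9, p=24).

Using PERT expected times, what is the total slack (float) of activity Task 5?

te_Task 1 = (2 + 4·5 + 8)/6 = 30/6 = 5
te_Task 2 = (3 + 4·8 + 19)/6 = 54/6 = 9
te_Task 3 = (8 + 4·10 + 18)/6 = 66/6 = 11
te_Task 4 = (12 + 4·14 + 16)/6 = 84/6 = 14
te_Task 5 = (4 + 4·9 + 26)/6 = 66/6 = 11
te_Task 6 = (9 + 4·14 + 19)/6 = 84/6 = 14
te_Task 7 = (11 + 4·14 + 23)/6 = 90/6 = 15
te_Task 8 = (2 + 4·4 + 12)/6 = 30/6 = 5
te_Task 9 = (2 + 4·4 + 6)/6 = 24/6 = 4
te_Task 10 = (6 + 4·9 + 24)/6 = 66/6 = 11

Forward pass:
ES_Task 1 = 0; EF_Task 1 = 5
ES_Task 2 = 0; EF_Task 2 = 9
ES_Task 3 = 9; EF_Task 3 = 9+11 = 20
ES_Task 4 = max(EF_Task 1=5, EF_Task 2=9) = 9; EF_Task 4 = 9+14 = 23
ES_Task 5 = 5; EF_Task 5 = 5+11 = 16
ES_Task 6 = max(EF_Task 1=5, EF_Task 4=23) = 23; EF_Task 6 = 23+14 = 37
ES_Task 7 = 16; EF_Task 7 = 16+15 = 31
ES_Task 8 = max(EF_Task 6=37, EF_Task 7=31) = 37; EF_Task 8 = 37+5 = 42
ES_Task 9 = 37; EF_Task 9 = 37+4 = 41
ES_Task 10 = max(EF_Task 3=20, EF_Task 8=42, EF_Task 9=41) = 42; EF_Task 10 = 42+11 = 53
Expected project duration μ = 53 days. Critical path: Task 2 → Task 4 → Task 6 → Task 8 → Task 10.

Backward pass:
LF_Task 10 = 53; LS_Task 10 = 53−11 = 42
LF_Task 9 = LS_Task 10 = 42; LS_Task 9 = 42−4 = 38
LF_Task 8 = LS_Task 10 = 42; LS_Task 8 = 42−5 = 37
LF_Task 7 = LS_Task 8 = 37; LS_Task 7 = 37−15 = 22
LF_Task 6 = min(LS_Task 8=37, LS_Task 9=38) = 37; LS_Task 6 = 37−14 = 23
LF_Task 5 = LS_Task 7 = 22; LS_Task 5 = 22−11 = 11
LF_Task 4 = LS_Task 6 = 23; LS_Task 4 = 23−14 = 9
LF_Task 3 = LS_Task 10 = 42; LS_Task 3 = 42−11 = 31
LF_Task 2 = min(LS_Task 3=31, LS_Task 4=9) = 9; LS_Task 2 = 9−9 = 0
LF_Task 1 = min(LS_Task 4=9, LS_Task 5=11, LS_Task 6=23) = 9; LS_Task 1 = 9−5 = 4
Slack_Task 5 = LS_Task 5 − ES_Task 5 = 11 − 5 = 6

6 days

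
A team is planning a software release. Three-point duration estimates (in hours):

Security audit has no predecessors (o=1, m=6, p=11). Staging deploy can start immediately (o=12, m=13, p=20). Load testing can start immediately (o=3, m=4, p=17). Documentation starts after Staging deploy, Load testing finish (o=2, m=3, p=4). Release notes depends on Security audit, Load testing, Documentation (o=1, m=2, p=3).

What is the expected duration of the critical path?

19 hours

te_Security audit = (1 + 4·6 + 11)/6 = 36/6 = 6
te_Staging deploy = (12 + 4·13 + 20)/6 = 84/6 = 14
te_Load testing = (3 + 4·4 + 17)/6 = 36/6 = 6
te_Documentation = (2 + 4·3 + 4)/6 = 18/6 = 3
te_Release notes = (1 + 4·2 + 3)/6 = 12/6 = 2

Forward pass:
ES_Security audit = 0; EF_Security audit = 6
ES_Staging deploy = 0; EF_Staging deploy = 14
ES_Load testing = 0; EF_Load testing = 6
ES_Documentation = max(EF_Staging deploy=14, EF_Load testing=6) = 14; EF_Documentation = 14+3 = 17
ES_Release notes = max(EF_Security audit=6, EF_Load testing=6, EF_Documentation=17) = 17; EF_Release notes = 17+2 = 19
Expected project duration μ = 19 hours. Critical path: Staging deploy → Documentation → Release notes.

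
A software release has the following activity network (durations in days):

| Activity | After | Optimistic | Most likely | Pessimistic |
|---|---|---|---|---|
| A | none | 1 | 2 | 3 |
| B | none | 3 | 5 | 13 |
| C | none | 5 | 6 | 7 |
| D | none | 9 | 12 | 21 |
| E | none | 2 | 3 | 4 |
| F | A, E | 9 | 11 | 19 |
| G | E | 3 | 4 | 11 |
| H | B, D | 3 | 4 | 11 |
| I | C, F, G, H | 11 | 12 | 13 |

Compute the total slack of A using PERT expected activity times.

te_A = (1 + 4·2 + 3)/6 = 12/6 = 2
te_B = (3 + 4·5 + 13)/6 = 36/6 = 6
te_C = (5 + 4·6 + 7)/6 = 36/6 = 6
te_D = (9 + 4·12 + 21)/6 = 78/6 = 13
te_E = (2 + 4·3 + 4)/6 = 18/6 = 3
te_F = (9 + 4·11 + 19)/6 = 72/6 = 12
te_G = (3 + 4·4 + 11)/6 = 30/6 = 5
te_H = (3 + 4·4 + 11)/6 = 30/6 = 5
te_I = (11 + 4·12 + 13)/6 = 72/6 = 12

Forward pass:
ES_A = 0; EF_A = 2
ES_B = 0; EF_B = 6
ES_C = 0; EF_C = 6
ES_D = 0; EF_D = 13
ES_E = 0; EF_E = 3
ES_F = max(EF_A=2, EF_E=3) = 3; EF_F = 3+12 = 15
ES_G = 3; EF_G = 3+5 = 8
ES_H = max(EF_B=6, EF_D=13) = 13; EF_H = 13+5 = 18
ES_I = max(EF_C=6, EF_F=15, EF_G=8, EF_H=18) = 18; EF_I = 18+12 = 30
Expected project duration μ = 30 days. Critical path: D → H → I.

Backward pass:
LF_I = 30; LS_I = 30−12 = 18
LF_H = LS_I = 18; LS_H = 18−5 = 13
LF_G = LS_I = 18; LS_G = 18−5 = 13
LF_F = LS_I = 18; LS_F = 18−12 = 6
LF_E = min(LS_F=6, LS_G=13) = 6; LS_E = 6−3 = 3
LF_D = LS_H = 13; LS_D = 13−13 = 0
LF_C = LS_I = 18; LS_C = 18−6 = 12
LF_B = LS_H = 13; LS_B = 13−6 = 7
LF_A = LS_F = 6; LS_A = 6−2 = 4
Slack_A = LS_A − ES_A = 4 − 0 = 4

4 days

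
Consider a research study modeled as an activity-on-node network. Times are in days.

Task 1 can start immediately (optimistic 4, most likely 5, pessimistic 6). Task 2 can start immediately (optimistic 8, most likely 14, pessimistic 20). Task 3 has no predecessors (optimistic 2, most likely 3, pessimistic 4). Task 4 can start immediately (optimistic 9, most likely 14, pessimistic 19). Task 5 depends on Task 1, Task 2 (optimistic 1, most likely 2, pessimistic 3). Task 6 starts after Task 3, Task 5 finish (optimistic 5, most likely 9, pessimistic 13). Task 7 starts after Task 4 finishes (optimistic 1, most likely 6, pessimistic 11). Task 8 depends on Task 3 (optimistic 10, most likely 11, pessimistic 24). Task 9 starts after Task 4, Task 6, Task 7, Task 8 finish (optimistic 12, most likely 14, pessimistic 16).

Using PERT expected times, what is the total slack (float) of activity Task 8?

te_Task 1 = (4 + 4·5 + 6)/6 = 30/6 = 5
te_Task 2 = (8 + 4·14 + 20)/6 = 84/6 = 14
te_Task 3 = (2 + 4·3 + 4)/6 = 18/6 = 3
te_Task 4 = (9 + 4·14 + 19)/6 = 84/6 = 14
te_Task 5 = (1 + 4·2 + 3)/6 = 12/6 = 2
te_Task 6 = (5 + 4·9 + 13)/6 = 54/6 = 9
te_Task 7 = (1 + 4·6 + 11)/6 = 36/6 = 6
te_Task 8 = (10 + 4·11 + 24)/6 = 78/6 = 13
te_Task 9 = (12 + 4·14 + 16)/6 = 84/6 = 14

Forward pass:
ES_Task 1 = 0; EF_Task 1 = 5
ES_Task 2 = 0; EF_Task 2 = 14
ES_Task 3 = 0; EF_Task 3 = 3
ES_Task 4 = 0; EF_Task 4 = 14
ES_Task 5 = max(EF_Task 1=5, EF_Task 2=14) = 14; EF_Task 5 = 14+2 = 16
ES_Task 6 = max(EF_Task 3=3, EF_Task 5=16) = 16; EF_Task 6 = 16+9 = 25
ES_Task 7 = 14; EF_Task 7 = 14+6 = 20
ES_Task 8 = 3; EF_Task 8 = 3+13 = 16
ES_Task 9 = max(EF_Task 4=14, EF_Task 6=25, EF_Task 7=20, EF_Task 8=16) = 25; EF_Task 9 = 25+14 = 39
Expected project duration μ = 39 days. Critical path: Task 2 → Task 5 → Task 6 → Task 9.

Backward pass:
LF_Task 9 = 39; LS_Task 9 = 39−14 = 25
LF_Task 8 = LS_Task 9 = 25; LS_Task 8 = 25−13 = 12
LF_Task 7 = LS_Task 9 = 25; LS_Task 7 = 25−6 = 19
LF_Task 6 = LS_Task 9 = 25; LS_Task 6 = 25−9 = 16
LF_Task 5 = LS_Task 6 = 16; LS_Task 5 = 16−2 = 14
LF_Task 4 = min(LS_Task 7=19, LS_Task 9=25) = 19; LS_Task 4 = 19−14 = 5
LF_Task 3 = min(LS_Task 6=16, LS_Task 8=12) = 12; LS_Task 3 = 12−3 = 9
LF_Task 2 = LS_Task 5 = 14; LS_Task 2 = 14−14 = 0
LF_Task 1 = LS_Task 5 = 14; LS_Task 1 = 14−5 = 9
Slack_Task 8 = LS_Task 8 − ES_Task 8 = 12 − 3 = 9

9 days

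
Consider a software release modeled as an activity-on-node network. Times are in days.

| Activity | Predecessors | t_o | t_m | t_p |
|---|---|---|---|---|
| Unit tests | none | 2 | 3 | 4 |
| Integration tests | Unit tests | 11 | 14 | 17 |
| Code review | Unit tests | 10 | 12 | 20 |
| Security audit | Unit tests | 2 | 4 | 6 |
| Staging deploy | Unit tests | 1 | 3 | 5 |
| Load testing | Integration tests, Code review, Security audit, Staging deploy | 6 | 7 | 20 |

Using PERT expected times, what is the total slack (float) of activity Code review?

te_Unit tests = (2 + 4·3 + 4)/6 = 18/6 = 3
te_Integration tests = (11 + 4·14 + 17)/6 = 84/6 = 14
te_Code review = (10 + 4·12 + 20)/6 = 78/6 = 13
te_Security audit = (2 + 4·4 + 6)/6 = 24/6 = 4
te_Staging deploy = (1 + 4·3 + 5)/6 = 18/6 = 3
te_Load testing = (6 + 4·7 + 20)/6 = 54/6 = 9

Forward pass:
ES_Unit tests = 0; EF_Unit tests = 3
ES_Integration tests = 3; EF_Integration tests = 3+14 = 17
ES_Code review = 3; EF_Code review = 3+13 = 16
ES_Security audit = 3; EF_Security audit = 3+4 = 7
ES_Staging deploy = 3; EF_Staging deploy = 3+3 = 6
ES_Load testing = max(EF_Integration tests=17, EF_Code review=16, EF_Security audit=7, EF_Staging deploy=6) = 17; EF_Load testing = 17+9 = 26
Expected project duration μ = 26 days. Critical path: Unit tests → Integration tests → Load testing.

Backward pass:
LF_Load testing = 26; LS_Load testing = 26−9 = 17
LF_Staging deploy = LS_Load testing = 17; LS_Staging deploy = 17−3 = 14
LF_Security audit = LS_Load testing = 17; LS_Security audit = 17−4 = 13
LF_Code review = LS_Load testing = 17; LS_Code review = 17−13 = 4
LF_Integration tests = LS_Load testing = 17; LS_Integration tests = 17−14 = 3
LF_Unit tests = min(LS_Integration tests=3, LS_Code review=4, LS_Security audit=13, LS_Staging deploy=14) = 3; LS_Unit tests = 3−3 = 0
Slack_Code review = LS_Code review − ES_Code review = 4 − 3 = 1

1 days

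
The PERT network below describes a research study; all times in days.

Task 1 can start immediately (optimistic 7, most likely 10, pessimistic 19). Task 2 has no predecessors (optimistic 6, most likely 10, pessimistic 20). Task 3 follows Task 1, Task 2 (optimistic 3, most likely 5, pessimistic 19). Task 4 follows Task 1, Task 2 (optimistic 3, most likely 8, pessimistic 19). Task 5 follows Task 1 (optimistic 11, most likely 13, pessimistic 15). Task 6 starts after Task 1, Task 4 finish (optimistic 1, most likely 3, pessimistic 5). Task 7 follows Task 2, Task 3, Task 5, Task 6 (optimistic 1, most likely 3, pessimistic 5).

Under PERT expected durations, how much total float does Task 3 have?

6 days

te_Task 1 = (7 + 4·10 + 19)/6 = 66/6 = 11
te_Task 2 = (6 + 4·10 + 20)/6 = 66/6 = 11
te_Task 3 = (3 + 4·5 + 19)/6 = 42/6 = 7
te_Task 4 = (3 + 4·8 + 19)/6 = 54/6 = 9
te_Task 5 = (11 + 4·13 + 15)/6 = 78/6 = 13
te_Task 6 = (1 + 4·3 + 5)/6 = 18/6 = 3
te_Task 7 = (1 + 4·3 + 5)/6 = 18/6 = 3

Forward pass:
ES_Task 1 = 0; EF_Task 1 = 11
ES_Task 2 = 0; EF_Task 2 = 11
ES_Task 3 = max(EF_Task 1=11, EF_Task 2=11) = 11; EF_Task 3 = 11+7 = 18
ES_Task 4 = max(EF_Task 1=11, EF_Task 2=11) = 11; EF_Task 4 = 11+9 = 20
ES_Task 5 = 11; EF_Task 5 = 11+13 = 24
ES_Task 6 = max(EF_Task 1=11, EF_Task 4=20) = 20; EF_Task 6 = 20+3 = 23
ES_Task 7 = max(EF_Task 2=11, EF_Task 3=18, EF_Task 5=24, EF_Task 6=23) = 24; EF_Task 7 = 24+3 = 27
Expected project duration μ = 27 days. Critical path: Task 1 → Task 5 → Task 7.

Backward pass:
LF_Task 7 = 27; LS_Task 7 = 27−3 = 24
LF_Task 6 = LS_Task 7 = 24; LS_Task 6 = 24−3 = 21
LF_Task 5 = LS_Task 7 = 24; LS_Task 5 = 24−13 = 11
LF_Task 4 = LS_Task 6 = 21; LS_Task 4 = 21−9 = 12
LF_Task 3 = LS_Task 7 = 24; LS_Task 3 = 24−7 = 17
LF_Task 2 = min(LS_Task 3=17, LS_Task 4=12, LS_Task 7=24) = 12; LS_Task 2 = 12−11 = 1
LF_Task 1 = min(LS_Task 3=17, LS_Task 4=12, LS_Task 5=11, LS_Task 6=21) = 11; LS_Task 1 = 11−11 = 0
Slack_Task 3 = LS_Task 3 − ES_Task 3 = 17 − 11 = 6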